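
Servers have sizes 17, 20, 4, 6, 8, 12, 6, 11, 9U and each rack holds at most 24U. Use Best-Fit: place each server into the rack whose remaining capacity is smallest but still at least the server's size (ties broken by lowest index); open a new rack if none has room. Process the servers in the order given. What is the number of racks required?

5 racks

Put 17U in rack 1; 7U remain.
Put 20U in rack 2; 4U remain.
Put 4U in rack 2; 0U remain.
Put 6U in rack 1; 1U remain.
Put 8U in rack 3; 16U remain.
Put 12U in rack 3; 4U remain.
Put 6U in rack 4; 18U remain.
Put 11U in rack 4; 7U remain.
Put 9U in rack 5; 15U remain.
Final racks: [17,6] [20,4] [8,12] [6,11] [9].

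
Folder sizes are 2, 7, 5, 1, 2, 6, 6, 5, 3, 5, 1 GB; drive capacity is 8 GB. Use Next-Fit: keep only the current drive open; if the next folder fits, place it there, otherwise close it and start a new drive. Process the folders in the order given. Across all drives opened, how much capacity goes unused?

2 GB → drive 1 (remaining 6 GB)
7 GB → drive 2 (remaining 1 GB)
5 GB → drive 3 (remaining 3 GB)
1 GB → drive 3 (remaining 2 GB)
2 GB → drive 3 (remaining 0 GB)
6 GB → drive 4 (remaining 2 GB)
6 GB → drive 5 (remaining 2 GB)
5 GB → drive 6 (remaining 3 GB)
3 GB → drive 6 (remaining 0 GB)
5 GB → drive 7 (remaining 3 GB)
1 GB → drive 7 (remaining 2 GB)
7 drives × 8 GB = 56 GB; used 43 GB; unused 13 GB.

13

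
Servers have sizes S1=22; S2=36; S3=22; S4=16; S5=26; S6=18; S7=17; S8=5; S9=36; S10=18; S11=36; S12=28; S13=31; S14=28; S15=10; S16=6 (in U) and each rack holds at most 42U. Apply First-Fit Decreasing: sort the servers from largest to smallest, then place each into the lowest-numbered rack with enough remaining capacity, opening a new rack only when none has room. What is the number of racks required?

10

Sorted descending: 36, 36, 36, 31, 28, 28, 26, 22, 22, 18, 18, 17, 16, 10, 6, 5.
rack 1: place 36U, 6U left
rack 2: place 36U, 6U left
rack 3: place 36U, 6U left
rack 4: place 31U, 11U left
rack 5: place 28U, 14U left
rack 6: place 28U, 14U left
rack 7: place 26U, 16U left
rack 8: place 22U, 20U left
rack 9: place 22U, 20U left
rack 8: place 18U, 2U left
rack 9: place 18U, 2U left
rack 10: place 17U, 25U left
rack 7: place 16U, 0U left
rack 4: place 10U, 1U left
rack 1: place 6U, 0U left
rack 2: place 5U, 1U left
Final racks: [36,6] [36,5] [36] [31,10] [28] [28] [26,16] [22,18] [22,18] [17].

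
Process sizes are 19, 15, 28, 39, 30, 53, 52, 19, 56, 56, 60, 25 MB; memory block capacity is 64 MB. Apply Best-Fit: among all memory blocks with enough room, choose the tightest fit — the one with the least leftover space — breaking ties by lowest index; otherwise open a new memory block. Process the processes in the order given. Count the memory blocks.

8

19 MB → memory block 1 (remaining 45 MB)
15 MB → memory block 1 (remaining 30 MB)
28 MB → memory block 1 (remaining 2 MB)
39 MB → memory block 2 (remaining 25 MB)
30 MB → memory block 3 (remaining 34 MB)
53 MB → memory block 4 (remaining 11 MB)
52 MB → memory block 5 (remaining 12 MB)
19 MB → memory block 2 (remaining 6 MB)
56 MB → memory block 6 (remaining 8 MB)
56 MB → memory block 7 (remaining 8 MB)
60 MB → memory block 8 (remaining 4 MB)
25 MB → memory block 3 (remaining 9 MB)
Final memory blocks: [19,15,28] [39,19] [30,25] [53] [52] [56] [56] [60].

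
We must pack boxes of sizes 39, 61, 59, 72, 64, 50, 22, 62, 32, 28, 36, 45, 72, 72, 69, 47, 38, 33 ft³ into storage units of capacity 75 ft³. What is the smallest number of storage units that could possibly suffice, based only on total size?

Total size = 39 + 61 + 59 + 72 + 64 + 50 + 22 + 62 + 32 + 28 + 36 + 45 + 72 + 72 + 69 + 47 + 38 + 33 = 901 ft³.
⌈901 / 75⌉ = 13.

13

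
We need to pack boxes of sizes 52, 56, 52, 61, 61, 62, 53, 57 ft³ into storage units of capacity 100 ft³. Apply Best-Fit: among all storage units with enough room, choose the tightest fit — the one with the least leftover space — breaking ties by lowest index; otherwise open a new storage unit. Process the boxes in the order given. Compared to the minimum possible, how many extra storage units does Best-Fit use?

0

Best-Fit: [52] [56] [52] [61] [61] [62] [53] [57] → 8 storage units.
8 boxes exceed 50 ft³ (half the capacity), and no two of those can share a storage unit, so at least 8 storage units are needed.
So 8 is already optimal.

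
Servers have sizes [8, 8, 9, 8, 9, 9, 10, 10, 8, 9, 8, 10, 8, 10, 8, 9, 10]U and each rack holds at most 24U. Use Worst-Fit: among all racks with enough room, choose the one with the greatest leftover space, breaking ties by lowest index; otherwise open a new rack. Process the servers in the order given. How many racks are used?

8U → rack 1 (remaining 16U)
8U → rack 1 (remaining 8U)
9U → rack 2 (remaining 15U)
8U → rack 2 (remaining 7U)
9U → rack 3 (remaining 15U)
9U → rack 3 (remaining 6U)
10U → rack 4 (remaining 14U)
10U → rack 4 (remaining 4U)
8U → rack 1 (remaining 0U)
9U → rack 5 (remaining 15U)
8U → rack 5 (remaining 7U)
10U → rack 6 (remaining 14U)
8U → rack 6 (remaining 6U)
10U → rack 7 (remaining 14U)
8U → rack 7 (remaining 6U)
9U → rack 8 (remaining 15U)
10U → rack 8 (remaining 5U)

8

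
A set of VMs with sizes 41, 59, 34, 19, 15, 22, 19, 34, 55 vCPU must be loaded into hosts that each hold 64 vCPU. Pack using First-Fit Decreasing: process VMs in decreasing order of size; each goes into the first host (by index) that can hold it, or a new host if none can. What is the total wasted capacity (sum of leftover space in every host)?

86

Sorted descending: 59, 55, 41, 34, 34, 22, 19, 19, 15.
59 vCPU → host 1 (remaining 5 vCPU)
55 vCPU → host 2 (remaining 9 vCPU)
41 vCPU → host 3 (remaining 23 vCPU)
34 vCPU → host 4 (remaining 30 vCPU)
34 vCPU → host 5 (remaining 30 vCPU)
22 vCPU → host 3 (remaining 1 vCPU)
19 vCPU → host 4 (remaining 11 vCPU)
19 vCPU → host 5 (remaining 11 vCPU)
15 vCPU → host 6 (remaining 49 vCPU)
6 hosts × 64 vCPU = 384 vCPU; used 298 vCPU; unused 86 vCPU.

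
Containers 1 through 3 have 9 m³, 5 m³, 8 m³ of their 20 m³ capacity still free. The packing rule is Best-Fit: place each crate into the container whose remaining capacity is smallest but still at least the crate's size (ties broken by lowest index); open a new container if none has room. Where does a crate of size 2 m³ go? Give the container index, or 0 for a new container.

Containers with room: container 1 (9 m³), container 2 (5 m³), container 3 (8 m³).
Tightest fit is container 2 with 5 m³ free.

2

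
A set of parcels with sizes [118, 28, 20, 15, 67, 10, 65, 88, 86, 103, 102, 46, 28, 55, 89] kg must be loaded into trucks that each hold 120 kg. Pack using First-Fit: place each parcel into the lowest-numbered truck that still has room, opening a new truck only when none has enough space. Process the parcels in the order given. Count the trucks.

9 trucks

118 kg → truck 1 (remaining 2 kg)
28 kg → truck 2 (remaining 92 kg)
20 kg → truck 2 (remaining 72 kg)
15 kg → truck 2 (remaining 57 kg)
67 kg → truck 3 (remaining 53 kg)
10 kg → truck 2 (remaining 47 kg)
65 kg → truck 4 (remaining 55 kg)
88 kg → truck 5 (remaining 32 kg)
86 kg → truck 6 (remaining 34 kg)
103 kg → truck 7 (remaining 17 kg)
102 kg → truck 8 (remaining 18 kg)
46 kg → truck 2 (remaining 1 kg)
28 kg → truck 3 (remaining 25 kg)
55 kg → truck 4 (remaining 0 kg)
89 kg → truck 9 (remaining 31 kg)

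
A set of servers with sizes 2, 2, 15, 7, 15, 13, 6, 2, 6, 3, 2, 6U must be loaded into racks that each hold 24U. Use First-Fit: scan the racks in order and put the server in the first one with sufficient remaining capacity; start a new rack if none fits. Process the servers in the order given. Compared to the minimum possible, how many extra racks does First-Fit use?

0

First-Fit: [2,2,15,2,3] [7,15,2] [13,6] [6,6] → 4 racks.
Total size 79U; any packing needs at least ⌈79/24⌉ = 4 racks.
So 4 is already optimal.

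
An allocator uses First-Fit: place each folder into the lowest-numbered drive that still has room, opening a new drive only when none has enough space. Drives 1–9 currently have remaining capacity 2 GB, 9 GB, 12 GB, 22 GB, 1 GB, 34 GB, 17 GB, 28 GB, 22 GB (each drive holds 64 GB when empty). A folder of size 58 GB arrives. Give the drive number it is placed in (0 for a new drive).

No drive has ≥ 58 GB free, so a new drive is opened.

0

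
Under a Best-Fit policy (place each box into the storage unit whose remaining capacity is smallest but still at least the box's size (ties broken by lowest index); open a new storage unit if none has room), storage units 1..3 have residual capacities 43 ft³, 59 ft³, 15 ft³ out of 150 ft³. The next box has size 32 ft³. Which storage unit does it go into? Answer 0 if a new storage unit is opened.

1

Storage units with room: storage unit 1 (43 ft³), storage unit 2 (59 ft³).
Tightest fit is storage unit 1 with 43 ft³ free.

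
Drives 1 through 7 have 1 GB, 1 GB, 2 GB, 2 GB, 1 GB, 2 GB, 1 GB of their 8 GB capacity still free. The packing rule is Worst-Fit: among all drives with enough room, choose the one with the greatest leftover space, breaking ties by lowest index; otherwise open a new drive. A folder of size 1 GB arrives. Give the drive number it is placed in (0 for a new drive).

Drives with room: drive 1 (1 GB), drive 2 (1 GB), drive 3 (2 GB), drive 4 (2 GB), drive 5 (1 GB), drive 6 (2 GB), drive 7 (1 GB).
Most room is drive 3 with 2 GB free.

3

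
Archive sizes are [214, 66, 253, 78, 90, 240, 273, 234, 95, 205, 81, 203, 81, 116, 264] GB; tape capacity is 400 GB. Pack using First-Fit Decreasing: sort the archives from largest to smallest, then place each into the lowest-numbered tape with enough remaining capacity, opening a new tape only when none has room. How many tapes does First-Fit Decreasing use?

Sorted descending: 273, 264, 253, 240, 234, 214, 205, 203, 116, 95, 90, 81, 81, 78, 66.
tape 1: place 273 GB, 127 GB left
tape 2: place 264 GB, 136 GB left
tape 3: place 253 GB, 147 GB left
tape 4: place 240 GB, 160 GB left
tape 5: place 234 GB, 166 GB left
tape 6: place 214 GB, 186 GB left
tape 7: place 205 GB, 195 GB left
tape 8: place 203 GB, 197 GB left
tape 1: place 116 GB, 11 GB left
tape 2: place 95 GB, 41 GB left
tape 3: place 90 GB, 57 GB left
tape 4: place 81 GB, 79 GB left
tape 5: place 81 GB, 85 GB left
tape 4: place 78 GB, 1 GB left
tape 5: place 66 GB, 19 GB left
Final tapes: [273,116] [264,95] [253,90] [240,81,78] [234,81,66] [214] [205] [203].

8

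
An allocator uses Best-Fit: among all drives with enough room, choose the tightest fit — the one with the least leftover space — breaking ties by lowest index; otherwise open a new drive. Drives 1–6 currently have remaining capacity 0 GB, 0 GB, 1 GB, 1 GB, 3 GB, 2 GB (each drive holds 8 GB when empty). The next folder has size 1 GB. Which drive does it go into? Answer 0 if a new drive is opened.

Drives with room: drive 3 (1 GB), drive 4 (1 GB), drive 5 (3 GB), drive 6 (2 GB).
Tightest fit is drive 3 with 1 GB free.

3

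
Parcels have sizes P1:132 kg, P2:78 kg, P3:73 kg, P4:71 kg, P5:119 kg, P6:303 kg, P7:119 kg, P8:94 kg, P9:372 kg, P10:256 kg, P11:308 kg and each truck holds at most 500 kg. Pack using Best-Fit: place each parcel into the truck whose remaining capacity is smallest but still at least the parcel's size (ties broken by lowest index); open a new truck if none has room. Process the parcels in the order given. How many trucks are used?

truck 1: place P1 (132 kg), 368 kg left
truck 1: place P2 (78 kg), 290 kg left
truck 1: place P3 (73 kg), 217 kg left
truck 1: place P4 (71 kg), 146 kg left
truck 1: place P5 (119 kg), 27 kg left
truck 2: place P6 (303 kg), 197 kg left
truck 2: place P7 (119 kg), 78 kg left
truck 3: place P8 (94 kg), 406 kg left
truck 3: place P9 (372 kg), 34 kg left
truck 4: place P10 (256 kg), 244 kg left
truck 5: place P11 (308 kg), 192 kg left

5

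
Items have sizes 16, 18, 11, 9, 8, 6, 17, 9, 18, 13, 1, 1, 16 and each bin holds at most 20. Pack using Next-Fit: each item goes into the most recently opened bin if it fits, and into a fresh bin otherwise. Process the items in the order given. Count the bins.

9

bin 1: place 16, 4 left
bin 2: place 18, 2 left
bin 3: place 11, 9 left
bin 3: place 9, 0 left
bin 4: place 8, 12 left
bin 4: place 6, 6 left
bin 5: place 17, 3 left
bin 6: place 9, 11 left
bin 7: place 18, 2 left
bin 8: place 13, 7 left
bin 8: place 1, 6 left
bin 8: place 1, 5 left
bin 9: place 16, 4 left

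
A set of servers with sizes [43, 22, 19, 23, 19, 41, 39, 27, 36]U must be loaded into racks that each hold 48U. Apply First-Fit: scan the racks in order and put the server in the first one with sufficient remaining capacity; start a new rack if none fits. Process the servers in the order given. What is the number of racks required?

Put 43U in rack 1; 5U remain.
Put 22U in rack 2; 26U remain.
Put 19U in rack 2; 7U remain.
Put 23U in rack 3; 25U remain.
Put 19U in rack 3; 6U remain.
Put 41U in rack 4; 7U remain.
Put 39U in rack 5; 9U remain.
Put 27U in rack 6; 21U remain.
Put 36U in rack 7; 12U remain.

7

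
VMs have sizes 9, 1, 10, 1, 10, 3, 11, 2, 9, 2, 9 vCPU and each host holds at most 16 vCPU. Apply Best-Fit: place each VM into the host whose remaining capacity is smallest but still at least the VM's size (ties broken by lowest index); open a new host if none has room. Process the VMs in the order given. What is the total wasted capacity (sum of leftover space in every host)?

29

Put 9 vCPU in host 1; 7 vCPU remain.
Put 1 vCPU in host 1; 6 vCPU remain.
Put 10 vCPU in host 2; 6 vCPU remain.
Put 1 vCPU in host 1; 5 vCPU remain.
Put 10 vCPU in host 3; 6 vCPU remain.
Put 3 vCPU in host 1; 2 vCPU remain.
Put 11 vCPU in host 4; 5 vCPU remain.
Put 2 vCPU in host 1; 0 vCPU remain.
Put 9 vCPU in host 5; 7 vCPU remain.
Put 2 vCPU in host 4; 3 vCPU remain.
Put 9 vCPU in host 6; 7 vCPU remain.
6 hosts × 16 vCPU = 96 vCPU; used 67 vCPU; unused 29 vCPU.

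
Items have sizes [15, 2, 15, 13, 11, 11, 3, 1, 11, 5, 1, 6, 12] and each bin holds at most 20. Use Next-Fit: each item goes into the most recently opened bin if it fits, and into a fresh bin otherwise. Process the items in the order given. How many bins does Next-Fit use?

bin 1: place 15, 5 left
bin 1: place 2, 3 left
bin 2: place 15, 5 left
bin 3: place 13, 7 left
bin 4: place 11, 9 left
bin 5: place 11, 9 left
bin 5: place 3, 6 left
bin 5: place 1, 5 left
bin 6: place 11, 9 left
bin 6: place 5, 4 left
bin 6: place 1, 3 left
bin 7: place 6, 14 left
bin 7: place 12, 2 left

7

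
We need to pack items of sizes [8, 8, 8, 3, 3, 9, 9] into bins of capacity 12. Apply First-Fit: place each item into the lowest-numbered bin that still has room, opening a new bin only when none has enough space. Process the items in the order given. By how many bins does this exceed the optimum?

0

First-Fit: [8,3] [8,3] [8] [9] [9] → 5 bins.
5 items exceed 6 (half the capacity), and no two of those can share a bin, so at least 5 bins are needed.
So 5 is already optimal.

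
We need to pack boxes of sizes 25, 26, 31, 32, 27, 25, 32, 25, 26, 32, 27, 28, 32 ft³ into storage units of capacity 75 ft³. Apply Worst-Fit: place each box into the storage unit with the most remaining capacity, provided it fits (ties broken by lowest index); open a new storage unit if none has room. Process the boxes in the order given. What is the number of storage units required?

7

25 ft³ → storage unit 1 (remaining 50 ft³)
26 ft³ → storage unit 1 (remaining 24 ft³)
31 ft³ → storage unit 2 (remaining 44 ft³)
32 ft³ → storage unit 2 (remaining 12 ft³)
27 ft³ → storage unit 3 (remaining 48 ft³)
25 ft³ → storage unit 3 (remaining 23 ft³)
32 ft³ → storage unit 4 (remaining 43 ft³)
25 ft³ → storage unit 4 (remaining 18 ft³)
26 ft³ → storage unit 5 (remaining 49 ft³)
32 ft³ → storage unit 5 (remaining 17 ft³)
27 ft³ → storage unit 6 (remaining 48 ft³)
28 ft³ → storage unit 6 (remaining 20 ft³)
32 ft³ → storage unit 7 (remaining 43 ft³)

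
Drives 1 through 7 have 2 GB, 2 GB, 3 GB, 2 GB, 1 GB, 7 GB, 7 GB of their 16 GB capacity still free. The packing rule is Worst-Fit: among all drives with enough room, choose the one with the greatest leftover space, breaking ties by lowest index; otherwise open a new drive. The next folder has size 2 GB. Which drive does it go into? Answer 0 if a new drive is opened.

Drives with room: drive 1 (2 GB), drive 2 (2 GB), drive 3 (3 GB), drive 4 (2 GB), drive 6 (7 GB), drive 7 (7 GB).
Most room is drive 6 with 7 GB free.

6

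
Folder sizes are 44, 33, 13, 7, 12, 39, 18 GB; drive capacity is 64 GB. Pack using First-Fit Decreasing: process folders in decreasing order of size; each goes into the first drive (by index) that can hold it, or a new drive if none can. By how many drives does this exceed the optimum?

First-Fit Decreasing: [44,18] [39,13,12] [33,7] → 3 drives.
Total size 166 GB; any packing needs at least ⌈166/64⌉ = 3 drives.
So 3 is already optimal.

0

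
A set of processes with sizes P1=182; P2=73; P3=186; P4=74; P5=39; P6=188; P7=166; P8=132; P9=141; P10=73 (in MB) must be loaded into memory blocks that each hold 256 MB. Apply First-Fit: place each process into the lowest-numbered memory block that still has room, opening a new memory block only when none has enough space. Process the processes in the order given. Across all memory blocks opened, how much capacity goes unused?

282

Put P1 (182 MB) in memory block 1; 74 MB remain.
Put P2 (73 MB) in memory block 1; 1 MB remain.
Put P3 (186 MB) in memory block 2; 70 MB remain.
Put P4 (74 MB) in memory block 3; 182 MB remain.
Put P5 (39 MB) in memory block 2; 31 MB remain.
Put P6 (188 MB) in memory block 4; 68 MB remain.
Put P7 (166 MB) in memory block 3; 16 MB remain.
Put P8 (132 MB) in memory block 5; 124 MB remain.
Put P9 (141 MB) in memory block 6; 115 MB remain.
Put P10 (73 MB) in memory block 5; 51 MB remain.
6 memory blocks × 256 MB = 1536 MB; used 1254 MB; unused 282 MB.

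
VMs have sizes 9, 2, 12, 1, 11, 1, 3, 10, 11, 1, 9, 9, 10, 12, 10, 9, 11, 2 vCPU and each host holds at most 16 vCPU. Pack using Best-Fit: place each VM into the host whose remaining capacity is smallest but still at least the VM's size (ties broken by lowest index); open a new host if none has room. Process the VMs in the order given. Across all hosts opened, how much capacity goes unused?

59

host 1: place 9 vCPU, 7 vCPU left
host 1: place 2 vCPU, 5 vCPU left
host 2: place 12 vCPU, 4 vCPU left
host 2: place 1 vCPU, 3 vCPU left
host 3: place 11 vCPU, 5 vCPU left
host 2: place 1 vCPU, 2 vCPU left
host 1: place 3 vCPU, 2 vCPU left
host 4: place 10 vCPU, 6 vCPU left
host 5: place 11 vCPU, 5 vCPU left
host 1: place 1 vCPU, 1 vCPU left
host 6: place 9 vCPU, 7 vCPU left
host 7: place 9 vCPU, 7 vCPU left
host 8: place 10 vCPU, 6 vCPU left
host 9: place 12 vCPU, 4 vCPU left
host 10: place 10 vCPU, 6 vCPU left
host 11: place 9 vCPU, 7 vCPU left
host 12: place 11 vCPU, 5 vCPU left
host 2: place 2 vCPU, 0 vCPU left
12 hosts × 16 vCPU = 192 vCPU; used 133 vCPU; unused 59 vCPU.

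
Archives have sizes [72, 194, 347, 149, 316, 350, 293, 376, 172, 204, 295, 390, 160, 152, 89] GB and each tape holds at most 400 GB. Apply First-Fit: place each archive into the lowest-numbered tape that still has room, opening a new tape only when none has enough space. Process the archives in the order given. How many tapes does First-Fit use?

tape 1: place 72 GB, 328 GB left
tape 1: place 194 GB, 134 GB left
tape 2: place 347 GB, 53 GB left
tape 3: place 149 GB, 251 GB left
tape 4: place 316 GB, 84 GB left
tape 5: place 350 GB, 50 GB left
tape 6: place 293 GB, 107 GB left
tape 7: place 376 GB, 24 GB left
tape 3: place 172 GB, 79 GB left
tape 8: place 204 GB, 196 GB left
tape 9: place 295 GB, 105 GB left
tape 10: place 390 GB, 10 GB left
tape 8: place 160 GB, 36 GB left
tape 11: place 152 GB, 248 GB left
tape 1: place 89 GB, 45 GB left

11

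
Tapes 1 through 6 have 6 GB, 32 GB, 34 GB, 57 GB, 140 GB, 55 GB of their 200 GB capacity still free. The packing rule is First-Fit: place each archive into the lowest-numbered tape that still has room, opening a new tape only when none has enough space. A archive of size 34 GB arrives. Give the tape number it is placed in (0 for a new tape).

3

Tapes with room: tape 3 (34 GB), tape 4 (57 GB), tape 5 (140 GB), tape 6 (55 GB).
The first with room is tape 3.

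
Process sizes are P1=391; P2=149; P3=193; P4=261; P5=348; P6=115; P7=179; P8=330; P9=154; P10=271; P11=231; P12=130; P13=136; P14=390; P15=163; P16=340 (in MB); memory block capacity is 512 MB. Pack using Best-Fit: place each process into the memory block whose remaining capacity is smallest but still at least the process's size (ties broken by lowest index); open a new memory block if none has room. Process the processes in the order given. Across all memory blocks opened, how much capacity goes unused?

315

P1 (391 MB) → memory block 1 (remaining 121 MB)
P2 (149 MB) → memory block 2 (remaining 363 MB)
P3 (193 MB) → memory block 2 (remaining 170 MB)
P4 (261 MB) → memory block 3 (remaining 251 MB)
P5 (348 MB) → memory block 4 (remaining 164 MB)
P6 (115 MB) → memory block 1 (remaining 6 MB)
P7 (179 MB) → memory block 3 (remaining 72 MB)
P8 (330 MB) → memory block 5 (remaining 182 MB)
P9 (154 MB) → memory block 4 (remaining 10 MB)
P10 (271 MB) → memory block 6 (remaining 241 MB)
P11 (231 MB) → memory block 6 (remaining 10 MB)
P12 (130 MB) → memory block 2 (remaining 40 MB)
P13 (136 MB) → memory block 5 (remaining 46 MB)
P14 (390 MB) → memory block 7 (remaining 122 MB)
P15 (163 MB) → memory block 8 (remaining 349 MB)
P16 (340 MB) → memory block 8 (remaining 9 MB)
8 memory blocks × 512 MB = 4096 MB; used 3781 MB; unused 315 MB.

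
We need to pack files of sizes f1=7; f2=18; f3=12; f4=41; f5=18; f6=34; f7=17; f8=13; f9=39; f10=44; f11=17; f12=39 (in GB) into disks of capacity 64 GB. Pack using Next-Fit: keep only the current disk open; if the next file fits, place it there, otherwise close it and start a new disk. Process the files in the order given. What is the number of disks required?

disk 1: place f1 (7 GB), 57 GB left
disk 1: place f2 (18 GB), 39 GB left
disk 1: place f3 (12 GB), 27 GB left
disk 2: place f4 (41 GB), 23 GB left
disk 2: place f5 (18 GB), 5 GB left
disk 3: place f6 (34 GB), 30 GB left
disk 3: place f7 (17 GB), 13 GB left
disk 3: place f8 (13 GB), 0 GB left
disk 4: place f9 (39 GB), 25 GB left
disk 5: place f10 (44 GB), 20 GB left
disk 5: place f11 (17 GB), 3 GB left
disk 6: place f12 (39 GB), 25 GB left

6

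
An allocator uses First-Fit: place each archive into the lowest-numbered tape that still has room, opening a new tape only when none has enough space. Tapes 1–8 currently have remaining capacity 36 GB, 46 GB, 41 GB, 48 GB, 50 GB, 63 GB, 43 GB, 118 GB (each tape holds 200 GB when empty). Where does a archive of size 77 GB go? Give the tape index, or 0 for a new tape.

Tapes with room: tape 8 (118 GB).
The first with room is tape 8.

8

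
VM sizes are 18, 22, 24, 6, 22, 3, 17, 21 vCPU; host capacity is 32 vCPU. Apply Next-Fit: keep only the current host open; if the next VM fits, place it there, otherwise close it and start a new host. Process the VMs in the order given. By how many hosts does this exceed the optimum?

Next-Fit: [18] [22] [24,6] [22,3] [17] [21] → 6 hosts.
6 VMs exceed 16 vCPU (half the capacity), and no two of those can share a host, so at least 6 hosts are needed.
So 6 is already optimal.

0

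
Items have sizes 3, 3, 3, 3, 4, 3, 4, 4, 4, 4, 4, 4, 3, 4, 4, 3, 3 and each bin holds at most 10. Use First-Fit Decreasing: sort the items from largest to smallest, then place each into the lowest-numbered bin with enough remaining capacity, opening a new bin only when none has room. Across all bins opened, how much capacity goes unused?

10

Sorted descending: 4, 4, 4, 4, 4, 4, 4, 4, 4, 3, 3, 3, 3, 3, 3, 3, 3.
bin 1: place 4, 6 left
bin 1: place 4, 2 left
bin 2: place 4, 6 left
bin 2: place 4, 2 left
bin 3: place 4, 6 left
bin 3: place 4, 2 left
bin 4: place 4, 6 left
bin 4: place 4, 2 left
bin 5: place 4, 6 left
bin 5: place 3, 3 left
bin 5: place 3, 0 left
bin 6: place 3, 7 left
bin 6: place 3, 4 left
bin 6: place 3, 1 left
bin 7: place 3, 7 left
bin 7: place 3, 4 left
bin 7: place 3, 1 left
7 bins × 10 = 70; used 60; unused 10.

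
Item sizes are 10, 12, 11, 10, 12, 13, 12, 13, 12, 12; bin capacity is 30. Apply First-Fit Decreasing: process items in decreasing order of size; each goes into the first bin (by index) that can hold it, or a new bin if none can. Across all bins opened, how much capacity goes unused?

Sorted descending: 13, 13, 12, 12, 12, 12, 12, 11, 10, 10.
13 → bin 1 (remaining 17)
13 → bin 1 (remaining 4)
12 → bin 2 (remaining 18)
12 → bin 2 (remaining 6)
12 → bin 3 (remaining 18)
12 → bin 3 (remaining 6)
12 → bin 4 (remaining 18)
11 → bin 4 (remaining 7)
10 → bin 5 (remaining 20)
10 → bin 5 (remaining 10)
5 bins × 30 = 150; used 117; unused 33.

33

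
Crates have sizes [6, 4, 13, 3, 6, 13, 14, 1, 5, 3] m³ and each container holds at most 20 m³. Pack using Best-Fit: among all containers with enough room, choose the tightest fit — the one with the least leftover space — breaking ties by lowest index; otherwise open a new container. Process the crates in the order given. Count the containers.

4

container 1: place 6 m³, 14 m³ left
container 1: place 4 m³, 10 m³ left
container 2: place 13 m³, 7 m³ left
container 2: place 3 m³, 4 m³ left
container 1: place 6 m³, 4 m³ left
container 3: place 13 m³, 7 m³ left
container 4: place 14 m³, 6 m³ left
container 1: place 1 m³, 3 m³ left
container 4: place 5 m³, 1 m³ left
container 1: place 3 m³, 0 m³ left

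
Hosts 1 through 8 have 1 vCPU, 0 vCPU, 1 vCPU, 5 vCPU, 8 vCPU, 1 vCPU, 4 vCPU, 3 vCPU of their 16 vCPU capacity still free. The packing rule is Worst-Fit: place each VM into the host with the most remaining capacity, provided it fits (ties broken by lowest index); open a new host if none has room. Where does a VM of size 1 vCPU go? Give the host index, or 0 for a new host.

5

Hosts with room: host 1 (1 vCPU), host 3 (1 vCPU), host 4 (5 vCPU), host 5 (8 vCPU), host 6 (1 vCPU), host 7 (4 vCPU), host 8 (3 vCPU).
Most room is host 5 with 8 vCPU free.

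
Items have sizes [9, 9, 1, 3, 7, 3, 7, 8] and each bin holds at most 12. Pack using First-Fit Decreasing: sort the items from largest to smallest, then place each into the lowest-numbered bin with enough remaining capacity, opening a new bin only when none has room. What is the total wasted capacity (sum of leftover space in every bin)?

13

Sorted descending: 9, 9, 8, 7, 7, 3, 3, 1.
bin 1: place 9, 3 left
bin 2: place 9, 3 left
bin 3: place 8, 4 left
bin 4: place 7, 5 left
bin 5: place 7, 5 left
bin 1: place 3, 0 left
bin 2: place 3, 0 left
bin 3: place 1, 3 left
5 bins × 12 = 60; used 47; unused 13.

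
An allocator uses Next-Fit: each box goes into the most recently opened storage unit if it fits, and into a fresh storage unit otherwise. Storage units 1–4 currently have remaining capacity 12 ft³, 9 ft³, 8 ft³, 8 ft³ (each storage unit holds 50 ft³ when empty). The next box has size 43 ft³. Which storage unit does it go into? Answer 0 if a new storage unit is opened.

0

Next-Fit only looks at storage unit 4, which has 8 ft³ free.
43 ft³ does not fit, so a new storage unit is opened.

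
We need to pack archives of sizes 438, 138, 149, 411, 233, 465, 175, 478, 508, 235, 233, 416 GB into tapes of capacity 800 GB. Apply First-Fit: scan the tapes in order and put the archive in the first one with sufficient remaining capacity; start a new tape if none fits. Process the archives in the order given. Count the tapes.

6

438 GB → tape 1 (remaining 362 GB)
138 GB → tape 1 (remaining 224 GB)
149 GB → tape 1 (remaining 75 GB)
411 GB → tape 2 (remaining 389 GB)
233 GB → tape 2 (remaining 156 GB)
465 GB → tape 3 (remaining 335 GB)
175 GB → tape 3 (remaining 160 GB)
478 GB → tape 4 (remaining 322 GB)
508 GB → tape 5 (remaining 292 GB)
235 GB → tape 4 (remaining 87 GB)
233 GB → tape 5 (remaining 59 GB)
416 GB → tape 6 (remaining 384 GB)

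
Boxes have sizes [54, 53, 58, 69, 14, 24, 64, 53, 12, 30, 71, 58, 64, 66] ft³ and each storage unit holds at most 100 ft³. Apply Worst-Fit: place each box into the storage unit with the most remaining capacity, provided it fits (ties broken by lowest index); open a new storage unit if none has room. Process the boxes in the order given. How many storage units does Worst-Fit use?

Put 54 ft³ in storage unit 1; 46 ft³ remain.
Put 53 ft³ in storage unit 2; 47 ft³ remain.
Put 58 ft³ in storage unit 3; 42 ft³ remain.
Put 69 ft³ in storage unit 4; 31 ft³ remain.
Put 14 ft³ in storage unit 2; 33 ft³ remain.
Put 24 ft³ in storage unit 1; 22 ft³ remain.
Put 64 ft³ in storage unit 5; 36 ft³ remain.
Put 53 ft³ in storage unit 6; 47 ft³ remain.
Put 12 ft³ in storage unit 6; 35 ft³ remain.
Put 30 ft³ in storage unit 3; 12 ft³ remain.
Put 71 ft³ in storage unit 7; 29 ft³ remain.
Put 58 ft³ in storage unit 8; 42 ft³ remain.
Put 64 ft³ in storage unit 9; 36 ft³ remain.
Put 66 ft³ in storage unit 10; 34 ft³ remain.

10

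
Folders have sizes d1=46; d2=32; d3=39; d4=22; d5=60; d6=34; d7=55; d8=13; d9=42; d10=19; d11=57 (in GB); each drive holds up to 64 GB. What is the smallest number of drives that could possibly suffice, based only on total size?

Total size = 46 + 32 + 39 + 22 + 60 + 34 + 55 + 13 + 42 + 19 + 57 = 419 GB.
⌈419 / 64⌉ = 7.

7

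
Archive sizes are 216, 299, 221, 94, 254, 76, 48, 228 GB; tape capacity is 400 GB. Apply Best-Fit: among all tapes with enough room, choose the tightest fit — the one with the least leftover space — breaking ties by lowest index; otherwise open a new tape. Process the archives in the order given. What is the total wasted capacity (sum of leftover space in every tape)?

564

Put 216 GB in tape 1; 184 GB remain.
Put 299 GB in tape 2; 101 GB remain.
Put 221 GB in tape 3; 179 GB remain.
Put 94 GB in tape 2; 7 GB remain.
Put 254 GB in tape 4; 146 GB remain.
Put 76 GB in tape 4; 70 GB remain.
Put 48 GB in tape 4; 22 GB remain.
Put 228 GB in tape 5; 172 GB remain.
5 tapes × 400 GB = 2000 GB; used 1436 GB; unused 564 GB.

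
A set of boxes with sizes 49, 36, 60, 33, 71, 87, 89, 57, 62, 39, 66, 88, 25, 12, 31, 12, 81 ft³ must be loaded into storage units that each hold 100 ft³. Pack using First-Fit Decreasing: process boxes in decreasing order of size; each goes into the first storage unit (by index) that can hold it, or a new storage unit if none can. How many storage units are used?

10

Sorted descending: 89, 88, 87, 81, 71, 66, 62, 60, 57, 49, 39, 36, 33, 31, 25, 12, 12.
storage unit 1: place 89 ft³, 11 ft³ left
storage unit 2: place 88 ft³, 12 ft³ left
storage unit 3: place 87 ft³, 13 ft³ left
storage unit 4: place 81 ft³, 19 ft³ left
storage unit 5: place 71 ft³, 29 ft³ left
storage unit 6: place 66 ft³, 34 ft³ left
storage unit 7: place 62 ft³, 38 ft³ left
storage unit 8: place 60 ft³, 40 ft³ left
storage unit 9: place 57 ft³, 43 ft³ left
storage unit 10: place 49 ft³, 51 ft³ left
storage unit 8: place 39 ft³, 1 ft³ left
storage unit 7: place 36 ft³, 2 ft³ left
storage unit 6: place 33 ft³, 1 ft³ left
storage unit 9: place 31 ft³, 12 ft³ left
storage unit 5: place 25 ft³, 4 ft³ left
storage unit 2: place 12 ft³, 0 ft³ left
storage unit 3: place 12 ft³, 1 ft³ left
Final storage units: [89] [88,12] [87,12] [81] [71,25] [66,33] [62,36] [60,39] [57,31] [49].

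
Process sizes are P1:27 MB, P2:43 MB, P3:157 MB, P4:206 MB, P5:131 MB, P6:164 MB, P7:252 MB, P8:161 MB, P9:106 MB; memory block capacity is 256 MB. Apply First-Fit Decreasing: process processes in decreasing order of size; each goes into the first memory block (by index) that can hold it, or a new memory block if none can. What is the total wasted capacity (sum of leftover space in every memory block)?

Sorted descending: 252, 206, 164, 161, 157, 131, 106, 43, 27.
252 MB → memory block 1 (remaining 4 MB)
206 MB → memory block 2 (remaining 50 MB)
164 MB → memory block 3 (remaining 92 MB)
161 MB → memory block 4 (remaining 95 MB)
157 MB → memory block 5 (remaining 99 MB)
131 MB → memory block 6 (remaining 125 MB)
106 MB → memory block 6 (remaining 19 MB)
43 MB → memory block 2 (remaining 7 MB)
27 MB → memory block 3 (remaining 65 MB)
6 memory blocks × 256 MB = 1536 MB; used 1247 MB; unused 289 MB.

289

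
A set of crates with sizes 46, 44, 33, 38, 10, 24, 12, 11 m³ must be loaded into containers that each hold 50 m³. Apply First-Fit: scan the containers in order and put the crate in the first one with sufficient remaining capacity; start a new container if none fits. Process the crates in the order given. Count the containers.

5

container 1: place 46 m³, 4 m³ left
container 2: place 44 m³, 6 m³ left
container 3: place 33 m³, 17 m³ left
container 4: place 38 m³, 12 m³ left
container 3: place 10 m³, 7 m³ left
container 5: place 24 m³, 26 m³ left
container 4: place 12 m³, 0 m³ left
container 5: place 11 m³, 15 m³ left
Final containers: [46] [44] [33,10] [38,12] [24,11].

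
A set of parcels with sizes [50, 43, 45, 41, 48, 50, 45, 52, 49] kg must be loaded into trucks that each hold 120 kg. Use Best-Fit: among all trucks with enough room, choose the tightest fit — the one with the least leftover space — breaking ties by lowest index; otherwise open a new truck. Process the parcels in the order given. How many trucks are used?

5 trucks

50 kg → truck 1 (remaining 70 kg)
43 kg → truck 1 (remaining 27 kg)
45 kg → truck 2 (remaining 75 kg)
41 kg → truck 2 (remaining 34 kg)
48 kg → truck 3 (remaining 72 kg)
50 kg → truck 3 (remaining 22 kg)
45 kg → truck 4 (remaining 75 kg)
52 kg → truck 4 (remaining 23 kg)
49 kg → truck 5 (remaining 71 kg)
Final trucks: [50,43] [45,41] [48,50] [45,52] [49].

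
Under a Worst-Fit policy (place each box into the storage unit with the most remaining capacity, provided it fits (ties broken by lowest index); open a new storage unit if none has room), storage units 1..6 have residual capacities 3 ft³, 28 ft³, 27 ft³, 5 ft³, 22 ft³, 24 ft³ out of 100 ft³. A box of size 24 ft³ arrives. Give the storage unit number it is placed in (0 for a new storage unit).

Storage units with room: storage unit 2 (28 ft³), storage unit 3 (27 ft³), storage unit 6 (24 ft³).
Most room is storage unit 2 with 28 ft³ free.

2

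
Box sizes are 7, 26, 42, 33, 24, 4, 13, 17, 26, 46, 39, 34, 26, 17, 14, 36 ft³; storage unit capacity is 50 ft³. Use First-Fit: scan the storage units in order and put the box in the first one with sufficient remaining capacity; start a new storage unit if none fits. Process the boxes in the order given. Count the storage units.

storage unit 1: place 7 ft³, 43 ft³ left
storage unit 1: place 26 ft³, 17 ft³ left
storage unit 2: place 42 ft³, 8 ft³ left
storage unit 3: place 33 ft³, 17 ft³ left
storage unit 4: place 24 ft³, 26 ft³ left
storage unit 1: place 4 ft³, 13 ft³ left
storage unit 1: place 13 ft³, 0 ft³ left
storage unit 3: place 17 ft³, 0 ft³ left
storage unit 4: place 26 ft³, 0 ft³ left
storage unit 5: place 46 ft³, 4 ft³ left
storage unit 6: place 39 ft³, 11 ft³ left
storage unit 7: place 34 ft³, 16 ft³ left
storage unit 8: place 26 ft³, 24 ft³ left
storage unit 8: place 17 ft³, 7 ft³ left
storage unit 7: place 14 ft³, 2 ft³ left
storage unit 9: place 36 ft³, 14 ft³ left
Final storage units: [7,26,4,13] [42] [33,17] [24,26] [46] [39] [34,14] [26,17] [36].

9 storage units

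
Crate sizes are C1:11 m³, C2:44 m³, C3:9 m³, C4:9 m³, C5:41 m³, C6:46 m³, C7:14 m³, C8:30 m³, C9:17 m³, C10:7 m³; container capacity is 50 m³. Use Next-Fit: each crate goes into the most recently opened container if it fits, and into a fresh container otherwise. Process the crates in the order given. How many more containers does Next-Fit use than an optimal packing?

2

Next-Fit: [11] [44] [9,9] [41] [46] [14,30] [17,7] → 7 containers.
Total size 228 m³; any packing needs at least ⌈228/50⌉ = 5 containers.
An optimal packing achieves that bound: [46] [44] [41,9] [30,17] [14,11,9,7] → 5 containers.
Excess: 7 − 5 = 2.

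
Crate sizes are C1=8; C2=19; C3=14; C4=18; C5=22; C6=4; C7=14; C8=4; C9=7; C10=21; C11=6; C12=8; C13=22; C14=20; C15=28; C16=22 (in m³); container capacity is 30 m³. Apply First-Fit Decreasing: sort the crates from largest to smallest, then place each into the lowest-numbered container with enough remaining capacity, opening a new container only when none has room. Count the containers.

Sorted descending: 28, 22, 22, 22, 21, 20, 19, 18, 14, 14, 8, 8, 7, 6, 4, 4.
28 m³ → container 1 (remaining 2 m³)
22 m³ → container 2 (remaining 8 m³)
22 m³ → container 3 (remaining 8 m³)
22 m³ → container 4 (remaining 8 m³)
21 m³ → container 5 (remaining 9 m³)
20 m³ → container 6 (remaining 10 m³)
19 m³ → container 7 (remaining 11 m³)
18 m³ → container 8 (remaining 12 m³)
14 m³ → container 9 (remaining 16 m³)
14 m³ → container 9 (remaining 2 m³)
8 m³ → container 2 (remaining 0 m³)
8 m³ → container 3 (remaining 0 m³)
7 m³ → container 4 (remaining 1 m³)
6 m³ → container 5 (remaining 3 m³)
4 m³ → container 6 (remaining 6 m³)
4 m³ → container 6 (remaining 2 m³)
Final containers: [28] [22,8] [22,8] [22,7] [21,6] [20,4,4] [19] [18] [14,14].

9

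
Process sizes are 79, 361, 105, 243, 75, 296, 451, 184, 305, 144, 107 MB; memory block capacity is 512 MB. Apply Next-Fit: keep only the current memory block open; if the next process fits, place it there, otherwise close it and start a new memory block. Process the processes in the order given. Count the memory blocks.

79 MB → memory block 1 (remaining 433 MB)
361 MB → memory block 1 (remaining 72 MB)
105 MB → memory block 2 (remaining 407 MB)
243 MB → memory block 2 (remaining 164 MB)
75 MB → memory block 2 (remaining 89 MB)
296 MB → memory block 3 (remaining 216 MB)
451 MB → memory block 4 (remaining 61 MB)
184 MB → memory block 5 (remaining 328 MB)
305 MB → memory block 5 (remaining 23 MB)
144 MB → memory block 6 (remaining 368 MB)
107 MB → memory block 6 (remaining 261 MB)
Final memory blocks: [79,361] [105,243,75] [296] [451] [184,305] [144,107].

6 memory blocks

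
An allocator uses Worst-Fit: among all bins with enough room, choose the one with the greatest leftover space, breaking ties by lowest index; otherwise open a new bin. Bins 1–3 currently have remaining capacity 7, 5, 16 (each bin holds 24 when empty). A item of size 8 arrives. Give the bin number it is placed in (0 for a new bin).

3

Bins with room: bin 3 (16).
Most room is bin 3 with 16 free.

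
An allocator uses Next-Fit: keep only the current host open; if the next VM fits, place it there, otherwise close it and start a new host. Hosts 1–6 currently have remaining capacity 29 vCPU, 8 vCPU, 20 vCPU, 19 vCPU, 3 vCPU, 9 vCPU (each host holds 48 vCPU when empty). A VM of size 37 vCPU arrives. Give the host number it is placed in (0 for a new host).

Next-Fit only looks at host 6, which has 9 vCPU free.
37 vCPU does not fit, so a new host is opened.

0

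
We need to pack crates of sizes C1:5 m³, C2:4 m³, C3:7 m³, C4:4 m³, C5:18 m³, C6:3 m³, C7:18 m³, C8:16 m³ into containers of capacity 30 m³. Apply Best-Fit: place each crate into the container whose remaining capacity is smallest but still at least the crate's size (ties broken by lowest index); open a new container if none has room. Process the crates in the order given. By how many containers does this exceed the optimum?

Best-Fit: [5,4,7,4,3] [18] [18] [16] → 4 containers.
Total size 75 m³; any packing needs at least ⌈75/30⌉ = 3 containers.
An optimal packing achieves that bound: [18,7,5] [18,4,4,3] [16] → 3 containers.
Excess: 4 − 3 = 1.

1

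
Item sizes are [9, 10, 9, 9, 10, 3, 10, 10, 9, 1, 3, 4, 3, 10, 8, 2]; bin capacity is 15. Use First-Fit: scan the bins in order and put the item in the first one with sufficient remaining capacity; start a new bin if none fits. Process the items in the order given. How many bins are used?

9 → bin 1 (remaining 6)
10 → bin 2 (remaining 5)
9 → bin 3 (remaining 6)
9 → bin 4 (remaining 6)
10 → bin 5 (remaining 5)
3 → bin 1 (remaining 3)
10 → bin 6 (remaining 5)
10 → bin 7 (remaining 5)
9 → bin 8 (remaining 6)
1 → bin 1 (remaining 2)
3 → bin 2 (remaining 2)
4 → bin 3 (remaining 2)
3 → bin 4 (remaining 3)
10 → bin 9 (remaining 5)
8 → bin 10 (remaining 7)
2 → bin 1 (remaining 0)

10 bins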